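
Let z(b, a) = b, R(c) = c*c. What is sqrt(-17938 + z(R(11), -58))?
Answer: I*sqrt(17817) ≈ 133.48*I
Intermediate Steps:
R(c) = c**2
sqrt(-17938 + z(R(11), -58)) = sqrt(-17938 + 11**2) = sqrt(-17938 + 121) = sqrt(-17817) = I*sqrt(17817)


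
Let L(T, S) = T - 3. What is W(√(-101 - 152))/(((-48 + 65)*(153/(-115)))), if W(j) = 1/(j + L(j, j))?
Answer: 115/885207 + 230*I*√253/2655621 ≈ 0.00012991 + 0.0013776*I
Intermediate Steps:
L(T, S) = -3 + T
W(j) = 1/(-3 + 2*j) (W(j) = 1/(j + (-3 + j)) = 1/(-3 + 2*j))
W(√(-101 - 152))/(((-48 + 65)*(153/(-115)))) = 1/((-3 + 2*√(-101 - 152))*(((-48 + 65)*(153/(-115))))) = 1/((-3 + 2*√(-253))*((17*(153*(-1/115))))) = 1/((-3 + 2*(I*√253))*((17*(-153/115)))) = 1/((-3 + 2*I*√253)*(-2601/115)) = -115/2601/(-3 + 2*I*√253) = -115/(2601*(-3 + 2*I*√253))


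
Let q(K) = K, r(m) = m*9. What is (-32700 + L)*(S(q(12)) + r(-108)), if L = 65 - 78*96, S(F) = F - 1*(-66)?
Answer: 35869962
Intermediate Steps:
r(m) = 9*m
S(F) = 66 + F (S(F) = F + 66 = 66 + F)
L = -7423 (L = 65 - 7488 = -7423)
(-32700 + L)*(S(q(12)) + r(-108)) = (-32700 - 7423)*((66 + 12) + 9*(-108)) = -40123*(78 - 972) = -40123*(-894) = 35869962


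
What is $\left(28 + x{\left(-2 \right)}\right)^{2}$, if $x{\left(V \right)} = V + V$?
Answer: $576$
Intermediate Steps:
$x{\left(V \right)} = 2 V$
$\left(28 + x{\left(-2 \right)}\right)^{2} = \left(28 + 2 \left(-2\right)\right)^{2} = \left(28 - 4\right)^{2} = 24^{2} = 576$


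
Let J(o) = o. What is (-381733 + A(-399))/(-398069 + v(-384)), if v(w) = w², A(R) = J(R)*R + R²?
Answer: 63331/250613 ≈ 0.25270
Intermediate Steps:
A(R) = 2*R² (A(R) = R*R + R² = R² + R² = 2*R²)
(-381733 + A(-399))/(-398069 + v(-384)) = (-381733 + 2*(-399)²)/(-398069 + (-384)²) = (-381733 + 2*159201)/(-398069 + 147456) = (-381733 + 318402)/(-250613) = -63331*(-1/250613) = 63331/250613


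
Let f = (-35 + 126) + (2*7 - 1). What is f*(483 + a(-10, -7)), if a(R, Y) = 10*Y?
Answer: 42952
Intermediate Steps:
f = 104 (f = 91 + (14 - 1) = 91 + 13 = 104)
f*(483 + a(-10, -7)) = 104*(483 + 10*(-7)) = 104*(483 - 70) = 104*413 = 42952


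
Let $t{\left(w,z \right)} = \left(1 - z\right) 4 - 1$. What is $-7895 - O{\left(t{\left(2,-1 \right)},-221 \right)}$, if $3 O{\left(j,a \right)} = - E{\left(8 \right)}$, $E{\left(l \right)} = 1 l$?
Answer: $- \frac{23677}{3} \approx -7892.3$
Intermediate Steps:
$E{\left(l \right)} = l$
$t{\left(w,z \right)} = 3 - 4 z$ ($t{\left(w,z \right)} = \left(4 - 4 z\right) - 1 = 3 - 4 z$)
$O{\left(j,a \right)} = - \frac{8}{3}$ ($O{\left(j,a \right)} = \frac{\left(-1\right) 8}{3} = \frac{1}{3} \left(-8\right) = - \frac{8}{3}$)
$-7895 - O{\left(t{\left(2,-1 \right)},-221 \right)} = -7895 - - \frac{8}{3} = -7895 + \frac{8}{3} = - \frac{23677}{3}$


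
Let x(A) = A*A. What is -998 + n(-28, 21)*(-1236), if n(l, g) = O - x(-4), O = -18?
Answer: 41026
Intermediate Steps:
x(A) = A²
n(l, g) = -34 (n(l, g) = -18 - 1*(-4)² = -18 - 1*16 = -18 - 16 = -34)
-998 + n(-28, 21)*(-1236) = -998 - 34*(-1236) = -998 + 42024 = 41026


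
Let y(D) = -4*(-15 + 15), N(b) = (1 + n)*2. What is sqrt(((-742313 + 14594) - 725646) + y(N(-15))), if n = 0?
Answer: 3*I*sqrt(161485) ≈ 1205.6*I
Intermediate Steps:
N(b) = 2 (N(b) = (1 + 0)*2 = 1*2 = 2)
y(D) = 0 (y(D) = -4*0 = 0)
sqrt(((-742313 + 14594) - 725646) + y(N(-15))) = sqrt(((-742313 + 14594) - 725646) + 0) = sqrt((-727719 - 725646) + 0) = sqrt(-1453365 + 0) = sqrt(-1453365) = 3*I*sqrt(161485)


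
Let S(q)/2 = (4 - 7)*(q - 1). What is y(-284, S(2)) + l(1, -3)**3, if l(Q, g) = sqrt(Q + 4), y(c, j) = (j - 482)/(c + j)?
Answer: 244/145 + 5*sqrt(5) ≈ 12.863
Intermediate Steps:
S(q) = 6 - 6*q (S(q) = 2*((4 - 7)*(q - 1)) = 2*(-3*(-1 + q)) = 2*(3 - 3*q) = 6 - 6*q)
y(c, j) = (-482 + j)/(c + j)
l(Q, g) = sqrt(4 + Q)
y(-284, S(2)) + l(1, -3)**3 = (-482 + (6 - 6*2))/(-284 + (6 - 6*2)) + (sqrt(4 + 1))**3 = (-482 + (6 - 12))/(-284 + (6 - 12)) + (sqrt(5))**3 = (-482 - 6)/(-284 - 6) + 5*sqrt(5) = -488/(-290) + 5*sqrt(5) = -1/290*(-488) + 5*sqrt(5) = 244/145 + 5*sqrt(5)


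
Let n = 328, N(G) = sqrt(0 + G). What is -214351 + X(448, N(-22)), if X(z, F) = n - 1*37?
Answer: -214060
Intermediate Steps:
N(G) = sqrt(G)
X(z, F) = 291 (X(z, F) = 328 - 1*37 = 328 - 37 = 291)
-214351 + X(448, N(-22)) = -214351 + 291 = -214060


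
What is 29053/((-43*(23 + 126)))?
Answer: -29053/6407 ≈ -4.5346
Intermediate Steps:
29053/((-43*(23 + 126))) = 29053/((-43*149)) = 29053/(-6407) = 29053*(-1/6407) = -29053/6407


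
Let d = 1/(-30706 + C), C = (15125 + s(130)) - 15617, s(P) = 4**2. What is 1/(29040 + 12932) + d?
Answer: -5395/654385452 ≈ -8.2444e-6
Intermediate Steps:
s(P) = 16
C = -476 (C = (15125 + 16) - 15617 = 15141 - 15617 = -476)
d = -1/31182 (d = 1/(-30706 - 476) = 1/(-31182) = -1/31182 ≈ -3.2070e-5)
1/(29040 + 12932) + d = 1/(29040 + 12932) - 1/31182 = 1/41972 - 1/31182 = -5395/654385452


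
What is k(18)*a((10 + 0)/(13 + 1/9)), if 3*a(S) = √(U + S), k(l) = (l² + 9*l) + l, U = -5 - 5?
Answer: 168*I*√32155/59 ≈ 510.6*I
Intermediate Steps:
U = -10
k(l) = l² + 10*l
a(S) = √(-10 + S)/3
k(18)*a((10 + 0)/(13 + 1/9)) = (18*(10 + 18))*(√(-10 + (10 + 0)/(13 + 1/9))/3) = (18*28)*(√(-10 + 10/(13 + ⅑))/3) = 504*(√(-10 + 10/(118/9))/3) = 504*(√(-10 + 10*(9/118))/3) = 504*(√(-10 + 45/59)/3) = 504*(√(-545/59)/3) = 504*((I*√32155/59)/3) = 504*(I*√32155/177) = 168*I*√32155/59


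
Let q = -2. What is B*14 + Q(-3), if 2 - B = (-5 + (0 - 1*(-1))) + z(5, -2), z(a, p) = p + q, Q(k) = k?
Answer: 137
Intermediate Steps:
z(a, p) = -2 + p (z(a, p) = p - 2 = -2 + p)
B = 10 (B = 2 - ((-5 + (0 - 1*(-1))) + (-2 - 2)) = 2 - ((-5 + (0 + 1)) - 4) = 2 - ((-5 + 1) - 4) = 2 - (-4 - 4) = 2 - 1*(-8) = 2 + 8 = 10)
B*14 + Q(-3) = 10*14 - 3 = 140 - 3 = 137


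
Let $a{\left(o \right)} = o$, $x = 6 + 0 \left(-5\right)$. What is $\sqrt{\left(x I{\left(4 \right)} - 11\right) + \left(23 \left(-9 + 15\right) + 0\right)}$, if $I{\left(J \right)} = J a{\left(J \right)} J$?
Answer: $\sqrt{511} \approx 22.605$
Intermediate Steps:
$x = 6$ ($x = 6 + 0 = 6$)
$I{\left(J \right)} = J^{3}$ ($I{\left(J \right)} = J J J = J^{2} J = J^{3}$)
$\sqrt{\left(x I{\left(4 \right)} - 11\right) + \left(23 \left(-9 + 15\right) + 0\right)} = \sqrt{\left(6 \cdot 4^{3} - 11\right) + \left(23 \left(-9 + 15\right) + 0\right)} = \sqrt{\left(6 \cdot 64 - 11\right) + \left(23 \cdot 6 + 0\right)} = \sqrt{\left(384 - 11\right) + \left(138 + 0\right)} = \sqrt{373 + 138} = \sqrt{511}$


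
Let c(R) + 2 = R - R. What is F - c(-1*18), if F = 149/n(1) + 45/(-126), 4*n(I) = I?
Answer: 8367/14 ≈ 597.64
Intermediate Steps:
n(I) = I/4
c(R) = -2 (c(R) = -2 + (R - R) = -2 + 0 = -2)
F = 8339/14 (F = 149/(((1/4)*1)) + 45/(-126) = 149/(1/4) + 45*(-1/126) = 149*4 - 5/14 = 596 - 5/14 = 8339/14 ≈ 595.64)
F - c(-1*18) = 8339/14 - 1*(-2) = 8339/14 + 2 = 8367/14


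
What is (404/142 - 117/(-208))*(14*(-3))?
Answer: -81291/568 ≈ -143.12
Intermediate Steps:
(404/142 - 117/(-208))*(14*(-3)) = (404*(1/142) - 117*(-1/208))*(-42) = (202/71 + 9/16)*(-42) = (3871/1136)*(-42) = -81291/568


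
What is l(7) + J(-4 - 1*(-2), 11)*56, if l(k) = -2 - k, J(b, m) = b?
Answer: -121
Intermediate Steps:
l(7) + J(-4 - 1*(-2), 11)*56 = (-2 - 1*7) + (-4 - 1*(-2))*56 = (-2 - 7) + (-4 + 2)*56 = -9 - 2*56 = -9 - 112 = -121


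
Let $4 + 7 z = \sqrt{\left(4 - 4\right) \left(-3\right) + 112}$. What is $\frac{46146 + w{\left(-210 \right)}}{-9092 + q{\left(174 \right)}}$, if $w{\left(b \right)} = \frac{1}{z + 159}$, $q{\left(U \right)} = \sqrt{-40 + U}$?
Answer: $\frac{-51175921 - 184584 \sqrt{7}}{\left(1109 + 4 \sqrt{7}\right) \left(9092 - \sqrt{134}\right)} \approx -5.0819$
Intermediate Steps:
$z = - \frac{4}{7} + \frac{4 \sqrt{7}}{7}$ ($z = - \frac{4}{7} + \frac{\sqrt{\left(4 - 4\right) \left(-3\right) + 112}}{7} = - \frac{4}{7} + \frac{\sqrt{0 \left(-3\right) + 112}}{7} = - \frac{4}{7} + \frac{\sqrt{0 + 112}}{7} = - \frac{4}{7} + \frac{\sqrt{112}}{7} = - \frac{4}{7} + \frac{4 \sqrt{7}}{7} \approx 0.94043$)
$w{\left(b \right)} = \frac{1}{\frac{1109}{7} + \frac{4 \sqrt{7}}{7}}$ ($w{\left(b \right)} = \frac{1}{\left(- \frac{4}{7} + \frac{4 \sqrt{7}}{7}\right) + 159} = \frac{1}{\frac{1109}{7} + \frac{4 \sqrt{7}}{7}}$)
$\frac{46146 + w{\left(-210 \right)}}{-9092 + q{\left(174 \right)}} = \frac{46146 + \left(\frac{7763}{1229769} - \frac{28 \sqrt{7}}{1229769}\right)}{-9092 + \sqrt{-40 + 174}} = \frac{\frac{56748928037}{1229769} - \frac{28 \sqrt{7}}{1229769}}{-9092 + \sqrt{134}}$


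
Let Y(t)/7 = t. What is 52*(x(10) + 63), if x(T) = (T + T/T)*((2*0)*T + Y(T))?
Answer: 43316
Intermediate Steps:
Y(t) = 7*t
x(T) = 7*T*(1 + T) (x(T) = (T + T/T)*((2*0)*T + 7*T) = (T + 1)*(0*T + 7*T) = (1 + T)*(0 + 7*T) = (1 + T)*(7*T) = 7*T*(1 + T))
52*(x(10) + 63) = 52*(7*10*(1 + 10) + 63) = 52*(7*10*11 + 63) = 52*(770 + 63) = 52*833 = 43316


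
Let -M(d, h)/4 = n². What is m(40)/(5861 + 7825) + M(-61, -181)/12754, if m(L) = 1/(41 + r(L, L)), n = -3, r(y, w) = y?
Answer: -19947811/7069325382 ≈ -0.0028217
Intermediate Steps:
m(L) = 1/(41 + L)
M(d, h) = -36 (M(d, h) = -4*(-3)² = -4*9 = -36)
m(40)/(5861 + 7825) + M(-61, -181)/12754 = 1/((41 + 40)*(5861 + 7825)) - 36/12754 = 1/(81*13686) - 36*1/12754 = (1/81)*(1/13686) - 18/6377 = 1/1108566 - 18/6377 = -19947811/7069325382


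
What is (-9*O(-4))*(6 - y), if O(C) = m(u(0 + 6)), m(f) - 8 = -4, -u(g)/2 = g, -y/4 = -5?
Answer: 504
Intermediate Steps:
y = 20 (y = -4*(-5) = 20)
u(g) = -2*g
m(f) = 4 (m(f) = 8 - 4 = 4)
O(C) = 4
(-9*O(-4))*(6 - y) = (-9*4)*(6 - 1*20) = -36*(6 - 20) = -36*(-14) = 504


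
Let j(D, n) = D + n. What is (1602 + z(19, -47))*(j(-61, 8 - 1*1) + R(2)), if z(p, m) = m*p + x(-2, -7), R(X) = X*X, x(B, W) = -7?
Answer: -35100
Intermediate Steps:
R(X) = X²
z(p, m) = -7 + m*p (z(p, m) = m*p - 7 = -7 + m*p)
(1602 + z(19, -47))*(j(-61, 8 - 1*1) + R(2)) = (1602 + (-7 - 47*19))*((-61 + (8 - 1*1)) + 2²) = (1602 + (-7 - 893))*((-61 + (8 - 1)) + 4) = (1602 - 900)*((-61 + 7) + 4) = 702*(-54 + 4) = 702*(-50) = -35100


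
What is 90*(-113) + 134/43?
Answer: -437176/43 ≈ -10167.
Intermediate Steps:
90*(-113) + 134/43 = -10170 + 134*(1/43) = -10170 + 134/43 = -437176/43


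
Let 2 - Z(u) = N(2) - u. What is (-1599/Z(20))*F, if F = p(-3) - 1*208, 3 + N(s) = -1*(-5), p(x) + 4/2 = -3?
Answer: 340587/20 ≈ 17029.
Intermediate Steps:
p(x) = -5 (p(x) = -2 - 3 = -5)
N(s) = 2 (N(s) = -3 - 1*(-5) = -3 + 5 = 2)
F = -213 (F = -5 - 1*208 = -5 - 208 = -213)
Z(u) = u (Z(u) = 2 - (2 - u) = 2 + (-2 + u) = u)
(-1599/Z(20))*F = -1599/20*(-213) = 340587/20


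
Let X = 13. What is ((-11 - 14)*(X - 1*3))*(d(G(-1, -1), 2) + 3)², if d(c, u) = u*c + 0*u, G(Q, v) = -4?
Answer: -6250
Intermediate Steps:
d(c, u) = c*u (d(c, u) = c*u + 0 = c*u)
((-11 - 14)*(X - 1*3))*(d(G(-1, -1), 2) + 3)² = ((-11 - 14)*(13 - 1*3))*(-4*2 + 3)² = (-25*(13 - 3))*(-8 + 3)² = -25*10*(-5)² = -250*25 = -6250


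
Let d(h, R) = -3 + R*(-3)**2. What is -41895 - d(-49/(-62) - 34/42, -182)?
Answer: -40254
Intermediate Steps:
d(h, R) = -3 + 9*R (d(h, R) = -3 + R*9 = -3 + 9*R)
-41895 - d(-49/(-62) - 34/42, -182) = -41895 - (-3 + 9*(-182)) = -41895 - (-3 - 1638) = -41895 - 1*(-1641) = -41895 + 1641 = -40254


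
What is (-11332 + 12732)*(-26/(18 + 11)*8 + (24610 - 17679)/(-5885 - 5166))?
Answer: -3499449800/320479 ≈ -10919.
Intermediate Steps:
(-11332 + 12732)*(-26/(18 + 11)*8 + (24610 - 17679)/(-5885 - 5166)) = 1400*(-26/29*8 + 6931/(-11051)) = 1400*(-26*1/29*8 + 6931*(-1/11051)) = 1400*(-26/29*8 - 6931/11051) = 1400*(-208/29 - 6931/11051) = 1400*(-2499607/320479) = -3499449800/320479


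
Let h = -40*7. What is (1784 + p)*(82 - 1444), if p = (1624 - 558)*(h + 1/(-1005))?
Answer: 135373967884/335 ≈ 4.0410e+8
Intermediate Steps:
h = -280
p = -299973466/1005 (p = (1624 - 558)*(-280 + 1/(-1005)) = 1066*(-280 - 1/1005) = 1066*(-281401/1005) = -299973466/1005 ≈ -2.9848e+5)
(1784 + p)*(82 - 1444) = (1784 - 299973466/1005)*(82 - 1444) = -298180546/1005*(-1362) = 135373967884/335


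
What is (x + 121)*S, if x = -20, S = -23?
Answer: -2323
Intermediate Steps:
(x + 121)*S = (-20 + 121)*(-23) = 101*(-23) = -2323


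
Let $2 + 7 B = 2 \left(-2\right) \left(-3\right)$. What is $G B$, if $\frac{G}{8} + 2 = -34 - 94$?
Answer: $- \frac{10400}{7} \approx -1485.7$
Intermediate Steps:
$G = -1040$ ($G = -16 + 8 \left(-34 - 94\right) = -16 + 8 \left(-128\right) = -16 - 1024 = -1040$)
$B = \frac{10}{7}$ ($B = - \frac{2}{7} + \frac{2 \left(-2\right) \left(-3\right)}{7} = - \frac{2}{7} + \frac{\left(-4\right) \left(-3\right)}{7} = - \frac{2}{7} + \frac{1}{7} \cdot 12 = - \frac{2}{7} + \frac{12}{7} = \frac{10}{7} \approx 1.4286$)
$G B = \left(-1040\right) \frac{10}{7} = - \frac{10400}{7}$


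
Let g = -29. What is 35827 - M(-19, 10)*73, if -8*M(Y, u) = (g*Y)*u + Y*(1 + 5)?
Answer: 170131/2 ≈ 85066.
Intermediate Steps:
M(Y, u) = -3*Y/4 + 29*Y*u/8 (M(Y, u) = -((-29*Y)*u + Y*(1 + 5))/8 = -(-29*Y*u + Y*6)/8 = -(-29*Y*u + 6*Y)/8 = -(6*Y - 29*Y*u)/8 = -3*Y/4 + 29*Y*u/8)
35827 - M(-19, 10)*73 = 35827 - (1/8)*(-19)*(-6 + 29*10)*73 = 35827 - (1/8)*(-19)*(-6 + 290)*73 = 35827 - (1/8)*(-19)*284*73 = 35827 - (-1349)*73/2 = 35827 - 1*(-98477/2) = 35827 + 98477/2 = 170131/2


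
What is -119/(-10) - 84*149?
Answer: -125041/10 ≈ -12504.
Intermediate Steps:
-119/(-10) - 84*149 = -119*(-1/10) - 12516 = 119/10 - 12516 = -125041/10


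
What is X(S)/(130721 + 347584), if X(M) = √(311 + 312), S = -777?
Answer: √623/478305 ≈ 5.2184e-5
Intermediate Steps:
X(M) = √623
X(S)/(130721 + 347584) = √623/(130721 + 347584) = √623/478305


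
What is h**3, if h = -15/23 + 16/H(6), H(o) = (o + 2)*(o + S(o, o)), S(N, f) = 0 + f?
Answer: -300763/2628072 ≈ -0.11444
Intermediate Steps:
S(N, f) = f
H(o) = 2*o*(2 + o) (H(o) = (o + 2)*(o + o) = (2 + o)*(2*o) = 2*o*(2 + o))
h = -67/138 (h = -15/23 + 16/((2*6*(2 + 6))) = -15*1/23 + 16/((2*6*8)) = -15/23 + 16/96 = -15/23 + 16*(1/96) = -15/23 + 1/6 = -67/138 ≈ -0.48551)
h**3 = (-67/138)**3 = -300763/2628072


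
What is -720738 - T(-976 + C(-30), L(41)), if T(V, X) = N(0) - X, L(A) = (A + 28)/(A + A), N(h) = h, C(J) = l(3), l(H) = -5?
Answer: -59100447/82 ≈ -7.2074e+5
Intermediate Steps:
C(J) = -5
L(A) = (28 + A)/(2*A) (L(A) = (28 + A)/((2*A)) = (28 + A)*(1/(2*A)) = (28 + A)/(2*A))
T(V, X) = -X (T(V, X) = 0 - X = -X)
-720738 - T(-976 + C(-30), L(41)) = -720738 - (-1)*(1/2)*(28 + 41)/41 = -720738 - (-1)*(1/2)*(1/41)*69 = -720738 - (-1)*69/82 = -720738 - 1*(-69/82) = -720738 + 69/82 = -59100447/82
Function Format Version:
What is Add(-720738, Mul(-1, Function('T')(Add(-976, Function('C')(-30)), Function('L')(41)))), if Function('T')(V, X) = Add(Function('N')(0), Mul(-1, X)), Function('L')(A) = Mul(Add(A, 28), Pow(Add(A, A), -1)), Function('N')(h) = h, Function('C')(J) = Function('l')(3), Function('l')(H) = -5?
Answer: Rational(-59100447, 82) ≈ -7.2074e+5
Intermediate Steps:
Function('C')(J) = -5
Function('L')(A) = Mul(Rational(1, 2), Pow(A, -1), Add(28, A)) (Function('L')(A) = Mul(Add(28, A), Pow(Mul(2, A), -1)) = Mul(Add(28, A), Mul(Rational(1, 2), Pow(A, -1))) = Mul(Rational(1, 2), Pow(A, -1), Add(28, A)))
Function('T')(V, X) = Mul(-1, X) (Function('T')(V, X) = Add(0, Mul(-1, X)) = Mul(-1, X))
Add(-720738, Mul(-1, Function('T')(Add(-976, Function('C')(-30)), Function('L')(41)))) = Add(-720738, Mul(-1, Mul(-1, Mul(Rational(1, 2), Pow(41, -1), Add(28, 41))))) = Add(-720738, Mul(-1, Mul(-1, Mul(Rational(1, 2), Rational(1, 41), 69)))) = Add(-720738, Mul(-1, Mul(-1, Rational(69, 82)))) = Add(-720738, Mul(-1, Rational(-69, 82))) = Add(-720738, Rational(69, 82)) = Rational(-59100447, 82)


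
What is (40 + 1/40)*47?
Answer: 75247/40 ≈ 1881.2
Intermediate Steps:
(40 + 1/40)*47 = (1601/40)*47 = 75247/40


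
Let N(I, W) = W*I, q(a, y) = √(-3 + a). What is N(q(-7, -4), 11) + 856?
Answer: 856 + 11*I*√10 ≈ 856.0 + 34.785*I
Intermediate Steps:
N(I, W) = I*W
N(q(-7, -4), 11) + 856 = √(-3 - 7)*11 + 856 = √(-10)*11 + 856 = (I*√10)*11 + 856 = 11*I*√10 + 856 = 856 + 11*I*√10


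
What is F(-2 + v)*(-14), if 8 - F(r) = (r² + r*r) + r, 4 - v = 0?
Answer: 28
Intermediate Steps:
v = 4 (v = 4 - 1*0 = 4 + 0 = 4)
F(r) = 8 - r - 2*r² (F(r) = 8 - ((r² + r*r) + r) = 8 - ((r² + r²) + r) = 8 - (2*r² + r) = 8 - (r + 2*r²) = 8 + (-r - 2*r²) = 8 - r - 2*r²)
F(-2 + v)*(-14) = (8 - (-2 + 4) - 2*(-2 + 4)²)*(-14) = (8 - 1*2 - 2*2²)*(-14) = (8 - 2 - 2*4)*(-14) = (8 - 2 - 8)*(-14) = -2*(-14) = 28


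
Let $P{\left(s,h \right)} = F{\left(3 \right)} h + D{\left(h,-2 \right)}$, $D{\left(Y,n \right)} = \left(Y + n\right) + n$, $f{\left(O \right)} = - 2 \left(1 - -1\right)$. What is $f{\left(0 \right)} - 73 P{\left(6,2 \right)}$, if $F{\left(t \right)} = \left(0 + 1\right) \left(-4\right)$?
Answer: $726$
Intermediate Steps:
$f{\left(O \right)} = -4$ ($f{\left(O \right)} = - 2 \left(1 + 1\right) = \left(-2\right) 2 = -4$)
$D{\left(Y,n \right)} = Y + 2 n$
$F{\left(t \right)} = -4$ ($F{\left(t \right)} = 1 \left(-4\right) = -4$)
$P{\left(s,h \right)} = -4 - 3 h$ ($P{\left(s,h \right)} = - 4 h + \left(h + 2 \left(-2\right)\right) = - 4 h + \left(h - 4\right) = - 4 h + \left(-4 + h\right) = -4 - 3 h$)
$f{\left(0 \right)} - 73 P{\left(6,2 \right)} = -4 - 73 \left(-4 - 6\right) = -4 - -730 = -4 + 730 = 726$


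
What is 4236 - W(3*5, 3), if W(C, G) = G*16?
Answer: 4188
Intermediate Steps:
W(C, G) = 16*G
4236 - W(3*5, 3) = 4236 - 16*3 = 4236 - 1*48 = 4236 - 48 = 4188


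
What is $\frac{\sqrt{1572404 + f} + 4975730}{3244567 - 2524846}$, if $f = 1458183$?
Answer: $\frac{4975730}{719721} + \frac{\sqrt{3030587}}{719721} \approx 6.9158$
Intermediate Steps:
$\frac{\sqrt{1572404 + f} + 4975730}{3244567 - 2524846} = \frac{\sqrt{1572404 + 1458183} + 4975730}{3244567 - 2524846} = \frac{\sqrt{3030587} + 4975730}{719721} = \left(4975730 + \sqrt{3030587}\right) \frac{1}{719721} = \frac{4975730}{719721} + \frac{\sqrt{3030587}}{719721}$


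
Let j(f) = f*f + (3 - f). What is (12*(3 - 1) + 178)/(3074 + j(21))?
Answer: 202/3497 ≈ 0.057764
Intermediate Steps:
j(f) = 3 + f**2 - f (j(f) = f**2 + (3 - f) = 3 + f**2 - f)
(12*(3 - 1) + 178)/(3074 + j(21)) = (12*(3 - 1) + 178)/(3074 + (3 + 21**2 - 1*21)) = (12*2 + 178)/(3074 + (3 + 441 - 21)) = (24 + 178)/(3074 + 423) = 202/3497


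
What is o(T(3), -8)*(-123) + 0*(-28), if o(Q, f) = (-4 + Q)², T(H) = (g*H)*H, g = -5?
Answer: -295323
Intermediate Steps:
T(H) = -5*H² (T(H) = (-5*H)*H = -5*H²)
o(T(3), -8)*(-123) + 0*(-28) = (-4 - 5*3²)²*(-123) + 0*(-28) = (-4 - 5*9)²*(-123) + 0 = (-4 - 45)²*(-123) + 0 = (-49)²*(-123) + 0 = 2401*(-123) + 0 = -295323 + 0 = -295323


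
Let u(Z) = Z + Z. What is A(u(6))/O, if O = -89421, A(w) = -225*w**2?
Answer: 10800/29807 ≈ 0.36233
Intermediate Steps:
u(Z) = 2*Z
A(u(6))/O = -225*(2*6)**2/(-89421) = -225*12**2*(-1/89421) = -225*144*(-1/89421) = -32400*(-1/89421) = 10800/29807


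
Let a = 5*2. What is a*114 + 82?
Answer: 1222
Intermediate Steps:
a = 10
a*114 + 82 = 10*114 + 82 = 1140 + 82 = 1222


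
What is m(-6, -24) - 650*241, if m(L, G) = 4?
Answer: -156646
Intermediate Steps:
m(-6, -24) - 650*241 = 4 - 650*241 = 4 - 156650 = -156646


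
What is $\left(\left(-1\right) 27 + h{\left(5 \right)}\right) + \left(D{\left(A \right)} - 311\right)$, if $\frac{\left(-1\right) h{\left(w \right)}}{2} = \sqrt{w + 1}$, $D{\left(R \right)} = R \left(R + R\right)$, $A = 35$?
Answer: $2112 - 2 \sqrt{6} \approx 2107.1$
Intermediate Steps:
$D{\left(R \right)} = 2 R^{2}$ ($D{\left(R \right)} = R 2 R = 2 R^{2}$)
$h{\left(w \right)} = - 2 \sqrt{1 + w}$ ($h{\left(w \right)} = - 2 \sqrt{w + 1} = - 2 \sqrt{1 + w}$)
$\left(\left(-1\right) 27 + h{\left(5 \right)}\right) + \left(D{\left(A \right)} - 311\right) = \left(\left(-1\right) 27 - 2 \sqrt{1 + 5}\right) - \left(311 - 2 \cdot 35^{2}\right) = \left(-27 - 2 \sqrt{6}\right) + \left(2 \cdot 1225 - 311\right) = \left(-27 - 2 \sqrt{6}\right) + \left(2450 - 311\right) = \left(-27 - 2 \sqrt{6}\right) + 2139 = 2112 - 2 \sqrt{6}$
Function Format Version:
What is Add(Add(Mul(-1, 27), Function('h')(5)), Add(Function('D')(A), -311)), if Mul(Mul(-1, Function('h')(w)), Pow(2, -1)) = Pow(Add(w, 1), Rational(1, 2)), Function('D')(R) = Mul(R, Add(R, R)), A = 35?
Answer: Add(2112, Mul(-2, Pow(6, Rational(1, 2)))) ≈ 2107.1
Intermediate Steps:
Function('D')(R) = Mul(2, Pow(R, 2)) (Function('D')(R) = Mul(R, Mul(2, R)) = Mul(2, Pow(R, 2)))
Function('h')(w) = Mul(-2, Pow(Add(1, w), Rational(1, 2))) (Function('h')(w) = Mul(-2, Pow(Add(w, 1), Rational(1, 2))) = Mul(-2, Pow(Add(1, w), Rational(1, 2))))
Add(Add(Mul(-1, 27), Function('h')(5)), Add(Function('D')(A), -311)) = Add(Add(Mul(-1, 27), Mul(-2, Pow(Add(1, 5), Rational(1, 2)))), Add(Mul(2, Pow(35, 2)), -311)) = Add(Add(-27, Mul(-2, Pow(6, Rational(1, 2)))), Add(Mul(2, 1225), -311)) = Add(Add(-27, Mul(-2, Pow(6, Rational(1, 2)))), Add(2450, -311)) = Add(Add(-27, Mul(-2, Pow(6, Rational(1, 2)))), 2139) = Add(2112, Mul(-2, Pow(6, Rational(1, 2))))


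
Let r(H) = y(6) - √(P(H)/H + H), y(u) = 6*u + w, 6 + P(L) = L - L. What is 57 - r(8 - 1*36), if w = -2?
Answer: 23 + I*√5446/14 ≈ 23.0 + 5.2712*I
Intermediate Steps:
P(L) = -6 (P(L) = -6 + (L - L) = -6 + 0 = -6)
y(u) = -2 + 6*u (y(u) = 6*u - 2 = -2 + 6*u)
r(H) = 34 - √(H - 6/H) (r(H) = (-2 + 6*6) - √(-6/H + H) = (-2 + 36) - √(H - 6/H) = 34 - √(H - 6/H))
57 - r(8 - 1*36) = 57 - (34 - √((8 - 1*36) - 6/(8 - 1*36))) = 57 - (34 - √((8 - 36) - 6/(8 - 36))) = 57 - (34 - √(-28 - 6/(-28))) = 57 - (34 - √(-28 - 6*(-1/28))) = 57 - (34 - √(-28 + 3/14)) = 57 - (34 - √(-389/14)) = 57 - (34 - I*√5446/14) = 57 + (-34 + I*√5446/14) = 23 + I*√5446/14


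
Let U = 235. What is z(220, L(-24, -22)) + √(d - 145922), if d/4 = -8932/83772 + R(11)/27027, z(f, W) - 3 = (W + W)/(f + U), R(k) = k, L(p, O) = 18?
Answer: 1401/455 + I*√3136143333888474/146601 ≈ 3.0791 + 382.0*I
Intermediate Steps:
z(f, W) = 3 + 2*W/(235 + f) (z(f, W) = 3 + (W + W)/(f + 235) = 3 + (2*W)/(235 + f) = 3 + 2*W/(235 + f))
d = -186856/439803 (d = 4*(-8932/83772 + 11/27027) = 4*(-8932*1/83772 + 11*(1/27027)) = 4*(-2233/20943 + 1/2457) = 4*(-46714/439803) = -186856/439803 ≈ -0.42486)
z(220, L(-24, -22)) + √(d - 145922) = (705 + 2*18 + 3*220)/(235 + 220) + √(-186856/439803 - 145922) = (705 + 36 + 660)/455 + √(-64177120222/439803) = (1/455)*1401 + I*√3136143333888474/146601 = 1401/455 + I*√3136143333888474/146601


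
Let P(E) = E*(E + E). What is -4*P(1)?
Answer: -8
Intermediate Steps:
P(E) = 2*E² (P(E) = E*(2*E) = 2*E²)
-4*P(1) = -8*1² = -8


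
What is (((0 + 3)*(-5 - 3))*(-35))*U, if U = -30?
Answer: -25200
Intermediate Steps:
(((0 + 3)*(-5 - 3))*(-35))*U = (((0 + 3)*(-5 - 3))*(-35))*(-30) = ((3*(-8))*(-35))*(-30) = -24*(-35)*(-30) = 840*(-30) = -25200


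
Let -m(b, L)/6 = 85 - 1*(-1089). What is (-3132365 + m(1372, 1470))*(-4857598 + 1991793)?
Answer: 8996934009245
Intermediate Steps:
m(b, L) = -7044 (m(b, L) = -6*(85 - 1*(-1089)) = -6*(85 + 1089) = -6*1174 = -7044)
(-3132365 + m(1372, 1470))*(-4857598 + 1991793) = (-3132365 - 7044)*(-4857598 + 1991793) = -3139409*(-2865805) = 8996934009245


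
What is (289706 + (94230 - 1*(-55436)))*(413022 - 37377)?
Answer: 165047894940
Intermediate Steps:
(289706 + (94230 - 1*(-55436)))*(413022 - 37377) = (289706 + (94230 + 55436))*375645 = (289706 + 149666)*375645 = 439372*375645 = 165047894940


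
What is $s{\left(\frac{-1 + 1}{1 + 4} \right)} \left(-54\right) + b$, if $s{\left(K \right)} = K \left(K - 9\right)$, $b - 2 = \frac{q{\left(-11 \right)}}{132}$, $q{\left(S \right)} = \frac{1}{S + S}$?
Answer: $\frac{5807}{2904} \approx 1.9997$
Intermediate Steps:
$q{\left(S \right)} = \frac{1}{2 S}$
$b = \frac{5807}{2904}$ ($b = 2 + \frac{\frac{1}{2} \frac{1}{-11}}{132} = 2 + \frac{1}{2} \left(- \frac{1}{11}\right) \frac{1}{132} = 2 - \frac{1}{2904} = \frac{5807}{2904} \approx 1.9997$)
$s{\left(K \right)} = K \left(-9 + K\right)$
$s{\left(\frac{-1 + 1}{1 + 4} \right)} \left(-54\right) + b = \frac{-1 + 1}{1 + 4} \left(-9 + \frac{-1 + 1}{1 + 4}\right) \left(-54\right) + \frac{5807}{2904} = \frac{0}{5} \left(-9 + \frac{0}{5}\right) \left(-54\right) + \frac{5807}{2904} = 0 \cdot \frac{1}{5} \left(-9 + 0 \cdot \frac{1}{5}\right) \left(-54\right) + \frac{5807}{2904} = 0 \left(-9 + 0\right) \left(-54\right) + \frac{5807}{2904} = 0 \left(-9\right) \left(-54\right) + \frac{5807}{2904} = 0 \left(-54\right) + \frac{5807}{2904} = 0 + \frac{5807}{2904} = \frac{5807}{2904}$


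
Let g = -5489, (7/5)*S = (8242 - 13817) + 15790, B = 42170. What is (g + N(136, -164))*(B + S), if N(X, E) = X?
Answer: -1853556545/7 ≈ -2.6479e+8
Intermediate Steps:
S = 51075/7 (S = 5*((8242 - 13817) + 15790)/7 = 5*(-5575 + 15790)/7 = (5/7)*10215 = 51075/7 ≈ 7296.4)
(g + N(136, -164))*(B + S) = (-5489 + 136)*(42170 + 51075/7) = -5353*346265/7 = -1853556545/7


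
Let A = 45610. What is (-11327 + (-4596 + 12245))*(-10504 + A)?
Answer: -129119868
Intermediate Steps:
(-11327 + (-4596 + 12245))*(-10504 + A) = (-11327 + (-4596 + 12245))*(-10504 + 45610) = (-11327 + 7649)*35106 = -3678*35106 = -129119868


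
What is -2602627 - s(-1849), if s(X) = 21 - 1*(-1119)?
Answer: -2603767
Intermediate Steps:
s(X) = 1140 (s(X) = 21 + 1119 = 1140)
-2602627 - s(-1849) = -2602627 - 1*1140 = -2602627 - 1140 = -2603767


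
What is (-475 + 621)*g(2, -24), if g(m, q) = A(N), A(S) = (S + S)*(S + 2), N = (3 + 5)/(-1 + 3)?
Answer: 7008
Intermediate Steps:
N = 4 (N = 8/2 = 8*(1/2) = 4)
A(S) = 2*S*(2 + S) (A(S) = (2*S)*(2 + S) = 2*S*(2 + S))
g(m, q) = 48 (g(m, q) = 2*4*(2 + 4) = 2*4*6 = 48)
(-475 + 621)*g(2, -24) = (-475 + 621)*48 = 146*48 = 7008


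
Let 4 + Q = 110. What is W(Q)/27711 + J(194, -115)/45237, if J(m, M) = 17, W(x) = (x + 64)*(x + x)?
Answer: 31976717/24579657 ≈ 1.3009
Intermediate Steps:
Q = 106 (Q = -4 + 110 = 106)
W(x) = 2*x*(64 + x) (W(x) = (64 + x)*(2*x) = 2*x*(64 + x))
W(Q)/27711 + J(194, -115)/45237 = (2*106*(64 + 106))/27711 + 17/45237 = (2*106*170)*(1/27711) + 17*(1/45237) = 36040*(1/27711) + 1/2661 = 36040/27711 + 1/2661 = 31976717/24579657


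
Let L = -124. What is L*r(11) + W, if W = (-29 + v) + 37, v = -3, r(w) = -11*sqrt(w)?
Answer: 5 + 1364*sqrt(11) ≈ 4528.9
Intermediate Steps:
W = 5 (W = (-29 - 3) + 37 = -32 + 37 = 5)
L*r(11) + W = -(-1364)*sqrt(11) + 5 = 1364*sqrt(11) + 5 = 5 + 1364*sqrt(11)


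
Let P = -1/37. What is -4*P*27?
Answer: 108/37 ≈ 2.9189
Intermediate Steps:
P = -1/37 (P = -1*1/37 = -1/37 ≈ -0.027027)
-4*P*27 = -4*(-1/37)*27 = (4/37)*27 = 108/37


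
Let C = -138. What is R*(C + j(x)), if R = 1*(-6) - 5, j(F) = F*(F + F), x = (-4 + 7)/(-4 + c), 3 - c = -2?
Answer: 1320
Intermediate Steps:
c = 5 (c = 3 - 1*(-2) = 3 + 2 = 5)
x = 3 (x = (-4 + 7)/(-4 + 5) = 3/1 = 3*1 = 3)
j(F) = 2*F² (j(F) = F*(2*F) = 2*F²)
R = -11 (R = -6 - 5 = -11)
R*(C + j(x)) = -11*(-138 + 2*3²) = -11*(-138 + 2*9) = -11*(-138 + 18) = -11*(-120) = 1320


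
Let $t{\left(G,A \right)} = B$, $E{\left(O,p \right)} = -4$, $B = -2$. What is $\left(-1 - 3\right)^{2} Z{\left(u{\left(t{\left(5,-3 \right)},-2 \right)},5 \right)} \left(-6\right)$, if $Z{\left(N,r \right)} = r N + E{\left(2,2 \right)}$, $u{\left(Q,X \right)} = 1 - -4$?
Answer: $-2016$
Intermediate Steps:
$t{\left(G,A \right)} = -2$
$u{\left(Q,X \right)} = 5$ ($u{\left(Q,X \right)} = 1 + 4 = 5$)
$Z{\left(N,r \right)} = -4 + N r$ ($Z{\left(N,r \right)} = r N - 4 = N r - 4 = -4 + N r$)
$\left(-1 - 3\right)^{2} Z{\left(u{\left(t{\left(5,-3 \right)},-2 \right)},5 \right)} \left(-6\right) = \left(-1 - 3\right)^{2} \left(-4 + 5 \cdot 5\right) \left(-6\right) = \left(-4\right)^{2} \left(-4 + 25\right) \left(-6\right) = 16 \cdot 21 \left(-6\right) = 336 \left(-6\right) = -2016$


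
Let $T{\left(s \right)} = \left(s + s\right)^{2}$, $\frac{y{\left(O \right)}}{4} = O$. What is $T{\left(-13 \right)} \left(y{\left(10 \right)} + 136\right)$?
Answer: $118976$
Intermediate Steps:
$y{\left(O \right)} = 4 O$
$T{\left(s \right)} = 4 s^{2}$ ($T{\left(s \right)} = \left(2 s\right)^{2} = 4 s^{2}$)
$T{\left(-13 \right)} \left(y{\left(10 \right)} + 136\right) = 4 \left(-13\right)^{2} \left(4 \cdot 10 + 136\right) = 4 \cdot 169 \left(40 + 136\right) = 676 \cdot 176 = 118976$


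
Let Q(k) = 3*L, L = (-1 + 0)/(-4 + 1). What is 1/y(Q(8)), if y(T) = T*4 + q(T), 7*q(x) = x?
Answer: 7/29 ≈ 0.24138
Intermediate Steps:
L = ⅓ (L = -1/(-3) = -1*(-⅓) = ⅓ ≈ 0.33333)
q(x) = x/7
Q(k) = 1 (Q(k) = 3*(⅓) = 1)
y(T) = 29*T/7 (y(T) = T*4 + T/7 = 4*T + T/7 = 29*T/7)
1/y(Q(8)) = 1/((29/7)*1) = 1/(29/7) = 7/29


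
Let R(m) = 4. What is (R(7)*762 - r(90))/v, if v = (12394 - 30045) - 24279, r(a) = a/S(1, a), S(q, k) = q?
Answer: -1479/20965 ≈ -0.070546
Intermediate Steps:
r(a) = a (r(a) = a/1 = a*1 = a)
v = -41930 (v = -17651 - 24279 = -41930)
(R(7)*762 - r(90))/v = (4*762 - 1*90)/(-41930) = (3048 - 90)*(-1/41930) = 2958*(-1/41930) = -1479/20965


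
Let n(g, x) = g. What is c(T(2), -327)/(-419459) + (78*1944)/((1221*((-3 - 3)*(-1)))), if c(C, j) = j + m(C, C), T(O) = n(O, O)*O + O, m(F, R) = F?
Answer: 3533653263/170719813 ≈ 20.699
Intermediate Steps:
T(O) = O + O**2 (T(O) = O*O + O = O**2 + O = O + O**2)
c(C, j) = C + j (c(C, j) = j + C = C + j)
c(T(2), -327)/(-419459) + (78*1944)/((1221*((-3 - 3)*(-1)))) = (2*(1 + 2) - 327)/(-419459) + (78*1944)/((1221*((-3 - 3)*(-1)))) = (2*3 - 327)*(-1/419459) + 151632/((1221*(-6*(-1)))) = (6 - 327)*(-1/419459) + 151632/((1221*6)) = -321*(-1/419459) + 151632/7326 = 321/419459 + 151632*(1/7326) = 321/419459 + 8424/407 = 3533653263/170719813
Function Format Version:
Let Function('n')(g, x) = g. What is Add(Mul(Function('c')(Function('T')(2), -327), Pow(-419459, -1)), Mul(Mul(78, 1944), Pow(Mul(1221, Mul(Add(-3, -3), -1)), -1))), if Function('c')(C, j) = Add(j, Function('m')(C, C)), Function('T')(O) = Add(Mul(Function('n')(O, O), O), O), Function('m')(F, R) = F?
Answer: Rational(3533653263, 170719813) ≈ 20.699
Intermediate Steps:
Function('T')(O) = Add(O, Pow(O, 2)) (Function('T')(O) = Add(Mul(O, O), O) = Add(Pow(O, 2), O) = Add(O, Pow(O, 2)))
Function('c')(C, j) = Add(C, j) (Function('c')(C, j) = Add(j, C) = Add(C, j))
Add(Mul(Function('c')(Function('T')(2), -327), Pow(-419459, -1)), Mul(Mul(78, 1944), Pow(Mul(1221, Mul(Add(-3, -3), -1)), -1))) = Add(Mul(Add(Mul(2, Add(1, 2)), -327), Pow(-419459, -1)), Mul(Mul(78, 1944), Pow(Mul(1221, Mul(Add(-3, -3), -1)), -1))) = Add(Mul(Add(Mul(2, 3), -327), Rational(-1, 419459)), Mul(151632, Pow(Mul(1221, Mul(-6, -1)), -1))) = Add(Mul(Add(6, -327), Rational(-1, 419459)), Mul(151632, Pow(Mul(1221, 6), -1))) = Add(Mul(-321, Rational(-1, 419459)), Mul(151632, Pow(7326, -1))) = Add(Rational(321, 419459), Mul(151632, Rational(1, 7326))) = Add(Rational(321, 419459), Rational(8424, 407)) = Rational(3533653263, 170719813)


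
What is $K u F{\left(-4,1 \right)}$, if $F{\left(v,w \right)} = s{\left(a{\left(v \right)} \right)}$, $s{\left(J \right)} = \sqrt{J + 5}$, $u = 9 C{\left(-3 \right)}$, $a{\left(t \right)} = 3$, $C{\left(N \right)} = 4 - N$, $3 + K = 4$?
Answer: $126 \sqrt{2} \approx 178.19$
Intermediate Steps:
$K = 1$ ($K = -3 + 4 = 1$)
$u = 63$ ($u = 9 \left(4 - -3\right) = 9 \left(4 + 3\right) = 9 \cdot 7 = 63$)
$s{\left(J \right)} = \sqrt{5 + J}$
$F{\left(v,w \right)} = 2 \sqrt{2}$ ($F{\left(v,w \right)} = \sqrt{5 + 3} = \sqrt{8} = 2 \sqrt{2}$)
$K u F{\left(-4,1 \right)} = 1 \cdot 63 \cdot 2 \sqrt{2} = 63 \cdot 2 \sqrt{2} = 126 \sqrt{2}$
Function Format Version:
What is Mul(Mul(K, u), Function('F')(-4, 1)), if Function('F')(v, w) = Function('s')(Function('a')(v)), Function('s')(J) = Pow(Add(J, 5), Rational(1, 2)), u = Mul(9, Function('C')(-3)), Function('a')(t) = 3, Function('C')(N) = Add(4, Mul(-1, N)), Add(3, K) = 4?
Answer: Mul(126, Pow(2, Rational(1, 2))) ≈ 178.19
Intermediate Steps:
K = 1 (K = Add(-3, 4) = 1)
u = 63 (u = Mul(9, Add(4, Mul(-1, -3))) = Mul(9, Add(4, 3)) = Mul(9, 7) = 63)
Function('s')(J) = Pow(Add(5, J), Rational(1, 2))
Function('F')(v, w) = Mul(2, Pow(2, Rational(1, 2))) (Function('F')(v, w) = Pow(Add(5, 3), Rational(1, 2)) = Pow(8, Rational(1, 2)) = Mul(2, Pow(2, Rational(1, 2))))
Mul(Mul(K, u), Function('F')(-4, 1)) = Mul(Mul(1, 63), Mul(2, Pow(2, Rational(1, 2)))) = Mul(63, Mul(2, Pow(2, Rational(1, 2)))) = Mul(126, Pow(2, Rational(1, 2)))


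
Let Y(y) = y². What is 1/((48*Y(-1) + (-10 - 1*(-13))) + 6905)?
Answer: 1/6956 ≈ 0.00014376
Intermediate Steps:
1/((48*Y(-1) + (-10 - 1*(-13))) + 6905) = 1/((48*(-1)² + (-10 - 1*(-13))) + 6905) = 1/((48*1 + (-10 + 13)) + 6905) = 1/((48 + 3) + 6905) = 1/(51 + 6905) = 1/6956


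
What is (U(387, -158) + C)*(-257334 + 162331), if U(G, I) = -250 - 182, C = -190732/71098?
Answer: 1468037087602/35549 ≈ 4.1296e+7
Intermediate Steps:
C = -95366/35549 (C = -190732*1/71098 = -95366/35549 ≈ -2.6827)
U(G, I) = -432
(U(387, -158) + C)*(-257334 + 162331) = (-432 - 95366/35549)*(-257334 + 162331) = -15452534/35549*(-95003) = 1468037087602/35549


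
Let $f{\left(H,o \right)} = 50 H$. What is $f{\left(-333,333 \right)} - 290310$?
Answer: $-306960$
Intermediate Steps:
$f{\left(-333,333 \right)} - 290310 = 50 \left(-333\right) - 290310 = -16650 - 290310 = -306960$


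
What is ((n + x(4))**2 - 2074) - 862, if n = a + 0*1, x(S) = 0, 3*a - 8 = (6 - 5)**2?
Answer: -2927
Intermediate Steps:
a = 3 (a = 8/3 + (6 - 5)**2/3 = 8/3 + (1/3)*1**2 = 8/3 + (1/3)*1 = 8/3 + 1/3 = 3)
n = 3 (n = 3 + 0*1 = 3 + 0 = 3)
((n + x(4))**2 - 2074) - 862 = ((3 + 0)**2 - 2074) - 862 = (3**2 - 2074) - 862 = (9 - 2074) - 862 = -2065 - 862 = -2927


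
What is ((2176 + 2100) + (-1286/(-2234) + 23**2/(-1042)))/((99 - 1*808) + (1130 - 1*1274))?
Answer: -4976975377/992818642 ≈ -5.0130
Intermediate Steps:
((2176 + 2100) + (-1286/(-2234) + 23**2/(-1042)))/((99 - 1*808) + (1130 - 1*1274)) = (4276 + (-1286*(-1/2234) + 529*(-1/1042)))/((99 - 808) + (1130 - 1274)) = (4276 + (643/1117 - 529/1042))/(-709 - 144) = (4276 + 79113/1163914)/(-853) = (4976975377/1163914)*(-1/853) = -4976975377/992818642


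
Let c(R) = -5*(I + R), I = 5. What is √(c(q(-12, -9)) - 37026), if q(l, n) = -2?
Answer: I*√37041 ≈ 192.46*I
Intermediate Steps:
c(R) = -25 - 5*R (c(R) = -5*(5 + R) = -25 - 5*R)
√(c(q(-12, -9)) - 37026) = √((-25 - 5*(-2)) - 37026) = √((-25 + 10) - 37026) = √(-15 - 37026) = √(-37041) = I*√37041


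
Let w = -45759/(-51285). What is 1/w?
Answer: 17095/15253 ≈ 1.1208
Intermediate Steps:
w = 15253/17095 (w = -45759*(-1/51285) = 15253/17095 ≈ 0.89225)
1/w = 1/(15253/17095) = 17095/15253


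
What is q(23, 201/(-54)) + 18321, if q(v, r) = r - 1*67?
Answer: 328505/18 ≈ 18250.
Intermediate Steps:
q(v, r) = -67 + r (q(v, r) = r - 67 = -67 + r)
q(23, 201/(-54)) + 18321 = (-67 + 201/(-54)) + 18321 = (-67 + 201*(-1/54)) + 18321 = (-67 - 67/18) + 18321 = -1273/18 + 18321 = 328505/18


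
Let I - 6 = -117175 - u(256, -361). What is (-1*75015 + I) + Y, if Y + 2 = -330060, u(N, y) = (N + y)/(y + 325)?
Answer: -6266987/12 ≈ -5.2225e+5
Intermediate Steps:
u(N, y) = (N + y)/(325 + y)
I = -1406063/12 (I = 6 + (-117175 - (256 - 361)/(325 - 361)) = 6 + (-117175 - (-105)/(-36)) = 6 + (-117175 - (-1)*(-105)/36) = 6 + (-117175 - 1*35/12) = 6 + (-117175 - 35/12) = 6 - 1406135/12 = -1406063/12 ≈ -1.1717e+5)
Y = -330062 (Y = -2 - 330060 = -330062)
(-1*75015 + I) + Y = (-1*75015 - 1406063/12) - 330062 = (-75015 - 1406063/12) - 330062 = -2306243/12 - 330062 = -6266987/12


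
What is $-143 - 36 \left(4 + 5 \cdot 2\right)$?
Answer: $-647$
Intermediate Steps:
$-143 - 36 \left(4 + 5 \cdot 2\right) = -143 - 36 \left(4 + 10\right) = -143 - 504 = -647$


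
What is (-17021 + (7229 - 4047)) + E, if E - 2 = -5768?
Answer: -19605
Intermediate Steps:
E = -5766 (E = 2 - 5768 = -5766)
(-17021 + (7229 - 4047)) + E = (-17021 + (7229 - 4047)) - 5766 = (-17021 + 3182) - 5766 = -13839 - 5766 = -19605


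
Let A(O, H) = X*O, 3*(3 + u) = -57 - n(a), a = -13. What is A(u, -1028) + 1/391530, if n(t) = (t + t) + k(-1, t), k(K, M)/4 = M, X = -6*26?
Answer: -244314719/391530 ≈ -624.00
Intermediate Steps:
X = -156
k(K, M) = 4*M
n(t) = 6*t (n(t) = (t + t) + 4*t = 2*t + 4*t = 6*t)
u = 4 (u = -3 + (-57 - 6*(-13))/3 = -3 + (-57 - 1*(-78))/3 = -3 + (-57 + 78)/3 = -3 + (1/3)*21 = -3 + 7 = 4)
A(O, H) = -156*O
A(u, -1028) + 1/391530 = -156*4 + 1/391530 = -624 + 1/391530 = -244314719/391530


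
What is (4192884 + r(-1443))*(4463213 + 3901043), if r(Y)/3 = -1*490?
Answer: 35058059697984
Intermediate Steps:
r(Y) = -1470 (r(Y) = 3*(-1*490) = 3*(-490) = -1470)
(4192884 + r(-1443))*(4463213 + 3901043) = (4192884 - 1470)*(4463213 + 3901043) = 4191414*8364256 = 35058059697984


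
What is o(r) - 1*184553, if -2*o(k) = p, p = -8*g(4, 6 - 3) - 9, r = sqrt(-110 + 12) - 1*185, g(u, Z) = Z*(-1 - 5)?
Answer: -369241/2 ≈ -1.8462e+5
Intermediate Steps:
g(u, Z) = -6*Z (g(u, Z) = Z*(-6) = -6*Z)
r = -185 + 7*I*sqrt(2) (r = sqrt(-98) - 185 = 7*I*sqrt(2) - 185 = -185 + 7*I*sqrt(2) ≈ -185.0 + 9.8995*I)
p = 135 (p = -(-48)*(6 - 3) - 9 = -(-48)*3 - 9 = -8*(-18) - 9 = 144 - 9 = 135)
o(k) = -135/2 (o(k) = -1/2*135 = -135/2)
o(r) - 1*184553 = -135/2 - 1*184553 = -135/2 - 184553 = -369241/2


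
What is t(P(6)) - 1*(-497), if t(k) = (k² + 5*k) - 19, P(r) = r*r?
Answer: 1954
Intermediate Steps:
P(r) = r²
t(k) = -19 + k² + 5*k
t(P(6)) - 1*(-497) = (-19 + (6²)² + 5*6²) - 1*(-497) = (-19 + 36² + 5*36) + 497 = (-19 + 1296 + 180) + 497 = 1457 + 497 = 1954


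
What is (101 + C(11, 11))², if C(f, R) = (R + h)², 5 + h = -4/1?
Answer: 11025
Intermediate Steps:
h = -9 (h = -5 - 4/1 = -5 - 4*1 = -5 - 4 = -9)
C(f, R) = (-9 + R)² (C(f, R) = (R - 9)² = (-9 + R)²)
(101 + C(11, 11))² = (101 + (-9 + 11)²)² = (101 + 2²)² = (101 + 4)² = 105² = 11025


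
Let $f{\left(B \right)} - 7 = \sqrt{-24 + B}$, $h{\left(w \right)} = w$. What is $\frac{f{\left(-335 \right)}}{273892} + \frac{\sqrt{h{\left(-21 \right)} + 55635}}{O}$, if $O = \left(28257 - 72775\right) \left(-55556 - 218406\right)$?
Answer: $\frac{7}{273892} + \frac{\sqrt{55614}}{12196240316} + \frac{i \sqrt{359}}{273892} \approx 2.5577 \cdot 10^{-5} + 6.9178 \cdot 10^{-5} i$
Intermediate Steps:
$O = 12196240316$ ($O = \left(-44518\right) \left(-273962\right) = 12196240316$)
$f{\left(B \right)} = 7 + \sqrt{-24 + B}$
$\frac{f{\left(-335 \right)}}{273892} + \frac{\sqrt{h{\left(-21 \right)} + 55635}}{O} = \frac{7 + \sqrt{-24 - 335}}{273892} + \frac{\sqrt{-21 + 55635}}{12196240316} = \left(7 + \sqrt{-359}\right) \frac{1}{273892} + \sqrt{55614} \cdot \frac{1}{12196240316} = \left(7 + i \sqrt{359}\right) \frac{1}{273892} + \frac{\sqrt{55614}}{12196240316} = \left(\frac{7}{273892} + \frac{i \sqrt{359}}{273892}\right) + \frac{\sqrt{55614}}{12196240316} = \frac{7}{273892} + \frac{\sqrt{55614}}{12196240316} + \frac{i \sqrt{359}}{273892}$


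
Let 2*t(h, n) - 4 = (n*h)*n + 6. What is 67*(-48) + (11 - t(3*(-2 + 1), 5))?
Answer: -6345/2 ≈ -3172.5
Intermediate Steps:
t(h, n) = 5 + h*n²/2 (t(h, n) = 2 + ((n*h)*n + 6)/2 = 2 + ((h*n)*n + 6)/2 = 2 + (h*n² + 6)/2 = 2 + (6 + h*n²)/2 = 2 + (3 + h*n²/2) = 5 + h*n²/2)
67*(-48) + (11 - t(3*(-2 + 1), 5)) = 67*(-48) + (11 - (5 + (½)*(3*(-2 + 1))*5²)) = -3216 + (11 - (5 + (½)*(3*(-1))*25)) = -3216 + (11 - (5 + (½)*(-3)*25)) = -3216 + (11 - (5 - 75/2)) = -3216 + (11 - 1*(-65/2)) = -3216 + (11 + 65/2) = -3216 + 87/2 = -6345/2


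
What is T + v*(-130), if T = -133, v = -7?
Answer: 777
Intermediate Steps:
T + v*(-130) = -133 - 7*(-130) = -133 + 910 = 777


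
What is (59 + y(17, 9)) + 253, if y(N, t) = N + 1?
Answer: 330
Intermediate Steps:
y(N, t) = 1 + N
(59 + y(17, 9)) + 253 = (59 + (1 + 17)) + 253 = (59 + 18) + 253 = 77 + 253 = 330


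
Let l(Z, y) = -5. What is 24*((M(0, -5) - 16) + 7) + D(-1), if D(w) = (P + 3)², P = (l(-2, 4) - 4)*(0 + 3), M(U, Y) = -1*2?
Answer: 312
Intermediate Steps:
M(U, Y) = -2
P = -27 (P = (-5 - 4)*(0 + 3) = -9*3 = -27)
D(w) = 576 (D(w) = (-27 + 3)² = (-24)² = 576)
24*((M(0, -5) - 16) + 7) + D(-1) = 24*((-2 - 16) + 7) + 576 = 24*(-18 + 7) + 576 = 24*(-11) + 576 = -264 + 576 = 312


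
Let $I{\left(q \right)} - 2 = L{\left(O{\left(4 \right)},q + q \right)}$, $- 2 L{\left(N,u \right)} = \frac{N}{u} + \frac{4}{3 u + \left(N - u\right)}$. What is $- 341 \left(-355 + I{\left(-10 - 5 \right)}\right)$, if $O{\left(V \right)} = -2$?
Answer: $\frac{3611201}{30} \approx 1.2037 \cdot 10^{5}$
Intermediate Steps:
$L{\left(N,u \right)} = - \frac{2}{N + 2 u} - \frac{N}{2 u}$ ($L{\left(N,u \right)} = - \frac{\frac{N}{u} + \frac{4}{3 u + \left(N - u\right)}}{2} = - \frac{\frac{N}{u} + \frac{4}{N + 2 u}}{2} = - \frac{\frac{4}{N + 2 u} + \frac{N}{u}}{2} = - \frac{2}{N + 2 u} - \frac{N}{2 u}$)
$I{\left(q \right)} = 2 - \frac{1}{q \left(-2 + 4 q\right)}$ ($I{\left(q \right)} = 2 + \frac{- 2 \left(q + q\right) - \frac{\left(-2\right)^{2}}{2} - - 2 \left(q + q\right)}{\left(q + q\right) \left(-2 + 2 \left(q + q\right)\right)} = 2 + \frac{- 2 \cdot 2 q - 2 - - 2 \cdot 2 q}{2 q \left(-2 + 2 \cdot 2 q\right)} = 2 + \frac{\frac{1}{2 q} \left(- 4 q - 2 + 4 q\right)}{-2 + 4 q} = 2 + \frac{1}{2 q} \frac{1}{-2 + 4 q} \left(-2\right) = 2 - \frac{1}{q \left(-2 + 4 q\right)}$)
$- 341 \left(-355 + I{\left(-10 - 5 \right)}\right) = - 341 \left(-355 + \frac{-1 + 4 \left(-10 - 5\right) \left(-1 + 2 \left(-10 - 5\right)\right)}{2 \left(-10 - 5\right) \left(-1 + 2 \left(-10 - 5\right)\right)}\right) = - 341 \left(-355 + \frac{-1 + 4 \left(-15\right) \left(-1 + 2 \left(-15\right)\right)}{2 \left(-15\right) \left(-1 + 2 \left(-15\right)\right)}\right) = - 341 \left(-355 + \frac{1}{2} \left(- \frac{1}{15}\right) \frac{1}{-1 - 30} \left(-1 + 4 \left(-15\right) \left(-1 - 30\right)\right)\right) = - 341 \left(-355 + \frac{1}{2} \left(- \frac{1}{15}\right) \frac{1}{-31} \left(-1 + 4 \left(-15\right) \left(-31\right)\right)\right) = - 341 \left(-355 + \frac{1}{2} \left(- \frac{1}{15}\right) \left(- \frac{1}{31}\right) \left(-1 + 1860\right)\right) = - 341 \left(-355 + \frac{1}{2} \left(- \frac{1}{15}\right) \left(- \frac{1}{31}\right) 1859\right) = - 341 \left(-355 + \frac{1859}{930}\right) = \left(-341\right) \left(- \frac{328291}{930}\right) = \frac{3611201}{30}$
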